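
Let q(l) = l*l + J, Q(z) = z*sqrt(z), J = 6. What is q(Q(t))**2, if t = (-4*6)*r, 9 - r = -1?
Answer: 191102810112036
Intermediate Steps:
r = 10 (r = 9 - 1*(-1) = 9 + 1 = 10)
t = -240 (t = -4*6*10 = -24*10 = -240)
Q(z) = z**(3/2)
q(l) = 6 + l**2 (q(l) = l*l + 6 = l**2 + 6 = 6 + l**2)
q(Q(t))**2 = (6 + ((-240)**(3/2))**2)**2 = (6 + (-960*I*sqrt(15))**2)**2 = (6 - 13824000)**2 = (-13823994)**2 = 191102810112036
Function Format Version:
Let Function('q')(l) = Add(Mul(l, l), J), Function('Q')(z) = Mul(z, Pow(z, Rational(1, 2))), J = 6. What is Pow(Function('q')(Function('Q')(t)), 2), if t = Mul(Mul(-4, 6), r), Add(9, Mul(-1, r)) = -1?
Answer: 191102810112036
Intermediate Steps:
r = 10 (r = Add(9, Mul(-1, -1)) = Add(9, 1) = 10)
t = -240 (t = Mul(Mul(-4, 6), 10) = Mul(-24, 10) = -240)
Function('Q')(z) = Pow(z, Rational(3, 2))
Function('q')(l) = Add(6, Pow(l, 2)) (Function('q')(l) = Add(Mul(l, l), 6) = Add(Pow(l, 2), 6) = Add(6, Pow(l, 2)))
Pow(Function('q')(Function('Q')(t)), 2) = Pow(Add(6, Pow(Pow(-240, Rational(3, 2)), 2)), 2) = Pow(Add(6, Pow(Mul(-960, I, Pow(15, Rational(1, 2))), 2)), 2) = Pow(Add(6, -13824000), 2) = Pow(-13823994, 2) = 191102810112036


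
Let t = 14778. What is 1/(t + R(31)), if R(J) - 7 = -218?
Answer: 1/14567 ≈ 6.8648e-5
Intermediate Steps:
R(J) = -211 (R(J) = 7 - 218 = -211)
1/(t + R(31)) = 1/(14778 - 211) = 1/14567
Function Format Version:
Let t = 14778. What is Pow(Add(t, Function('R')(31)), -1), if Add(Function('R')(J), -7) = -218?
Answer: Rational(1, 14567) ≈ 6.8648e-5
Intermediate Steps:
Function('R')(J) = -211 (Function('R')(J) = Add(7, -218) = -211)
Pow(Add(t, Function('R')(31)), -1) = Pow(Add(14778, -211), -1) = Pow(14567, -1) = Rational(1, 14567)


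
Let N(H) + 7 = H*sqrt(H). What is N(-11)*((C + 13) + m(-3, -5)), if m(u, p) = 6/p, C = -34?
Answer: 777/5 + 1221*I*sqrt(11)/5 ≈ 155.4 + 809.92*I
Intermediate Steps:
N(H) = -7 + H**(3/2) (N(H) = -7 + H*sqrt(H) = -7 + H**(3/2))
N(-11)*((C + 13) + m(-3, -5)) = (-7 + (-11)**(3/2))*((-34 + 13) + 6/(-5)) = (-7 - 11*I*sqrt(11))*(-21 + 6*(-1/5)) = (-7 - 11*I*sqrt(11))*(-21 - 6/5) = (-7 - 11*I*sqrt(11))*(-111/5) = 777/5 + 1221*I*sqrt(11)/5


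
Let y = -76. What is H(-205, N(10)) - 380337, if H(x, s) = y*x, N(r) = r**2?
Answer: -364757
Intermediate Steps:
H(x, s) = -76*x
H(-205, N(10)) - 380337 = -76*(-205) - 380337 = 15580 - 380337 = -364757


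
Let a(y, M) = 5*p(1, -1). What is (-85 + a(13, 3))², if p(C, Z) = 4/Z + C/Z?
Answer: 12100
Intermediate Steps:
a(y, M) = -25 (a(y, M) = 5*((4 + 1)/(-1)) = 5*(-1*5) = 5*(-5) = -25)
(-85 + a(13, 3))² = (-85 - 25)² = (-110)² = 12100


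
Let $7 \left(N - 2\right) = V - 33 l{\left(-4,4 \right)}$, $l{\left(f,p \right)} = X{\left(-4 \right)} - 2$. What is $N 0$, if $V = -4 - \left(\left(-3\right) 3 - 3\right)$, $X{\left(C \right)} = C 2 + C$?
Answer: $0$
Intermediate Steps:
$X{\left(C \right)} = 3 C$ ($X{\left(C \right)} = 2 C + C = 3 C$)
$V = 8$ ($V = -4 - \left(-9 - 3\right) = -4 - -12 = -4 + 12 = 8$)
$l{\left(f,p \right)} = -14$ ($l{\left(f,p \right)} = 3 \left(-4\right) - 2 = -12 - 2 = -14$)
$N = \frac{484}{7}$ ($N = 2 + \frac{8 - -462}{7} = 2 + \frac{8 + 462}{7} = 2 + \frac{1}{7} \cdot 470 = 2 + \frac{470}{7} = \frac{484}{7} \approx 69.143$)
$N 0 = \frac{484}{7} \cdot 0 = 0$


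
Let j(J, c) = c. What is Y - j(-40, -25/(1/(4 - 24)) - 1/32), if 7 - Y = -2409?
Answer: 61313/32 ≈ 1916.0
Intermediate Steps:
Y = 2416 (Y = 7 - 1*(-2409) = 7 + 2409 = 2416)
Y - j(-40, -25/(1/(4 - 24)) - 1/32) = 2416 - (-25/(1/(4 - 24)) - 1/32) = 2416 - (-25/(1/(-20)) - 1*1/32) = 2416 - (-25/(-1/20) - 1/32) = 2416 - (-25*(-20) - 1/32) = 2416 - (500 - 1/32) = 2416 - 1*15999/32 = 2416 - 15999/32 = 61313/32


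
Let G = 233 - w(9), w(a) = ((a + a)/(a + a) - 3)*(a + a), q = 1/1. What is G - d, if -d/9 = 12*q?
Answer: 377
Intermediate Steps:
q = 1
w(a) = -4*a (w(a) = ((2*a)/((2*a)) - 3)*(2*a) = ((2*a)*(1/(2*a)) - 3)*(2*a) = (1 - 3)*(2*a) = -4*a)
d = -108 ≈ -108.00
G = 269 (G = 233 - (-4)*9 = 233 - 1*(-36) = 233 + 36 = 269)
G - d = 269 - 1*(-108) = 269 + 108 = 377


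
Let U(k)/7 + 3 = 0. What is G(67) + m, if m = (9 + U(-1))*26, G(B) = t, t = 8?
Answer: -304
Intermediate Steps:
G(B) = 8
U(k) = -21 (U(k) = -21 + 7*0 = -21 + 0 = -21)
m = -312 (m = (9 - 21)*26 = -12*26 = -312)
G(67) + m = 8 - 312 = -304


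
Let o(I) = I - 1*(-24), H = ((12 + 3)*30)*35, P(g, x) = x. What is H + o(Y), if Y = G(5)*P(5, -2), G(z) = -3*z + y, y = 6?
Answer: 15792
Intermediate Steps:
G(z) = 6 - 3*z (G(z) = -3*z + 6 = 6 - 3*z)
Y = 18 (Y = (6 - 3*5)*(-2) = (6 - 15)*(-2) = -9*(-2) = 18)
H = 15750 (H = (15*30)*35 = 450*35 = 15750)
o(I) = 24 + I (o(I) = I + 24 = 24 + I)
H + o(Y) = 15750 + (24 + 18) = 15750 + 42 = 15792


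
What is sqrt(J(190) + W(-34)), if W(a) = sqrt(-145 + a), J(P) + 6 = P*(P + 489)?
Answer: sqrt(129004 + I*sqrt(179)) ≈ 359.17 + 0.019*I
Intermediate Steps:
J(P) = -6 + P*(489 + P) (J(P) = -6 + P*(P + 489) = -6 + P*(489 + P))
sqrt(J(190) + W(-34)) = sqrt((-6 + 190**2 + 489*190) + sqrt(-145 - 34)) = sqrt((-6 + 36100 + 92910) + sqrt(-179)) = sqrt(129004 + I*sqrt(179))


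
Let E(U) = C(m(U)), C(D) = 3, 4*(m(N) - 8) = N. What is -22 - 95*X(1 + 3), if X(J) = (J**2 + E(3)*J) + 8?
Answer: -3442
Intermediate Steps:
m(N) = 8 + N/4
E(U) = 3
X(J) = 8 + J**2 + 3*J (X(J) = (J**2 + 3*J) + 8 = 8 + J**2 + 3*J)
-22 - 95*X(1 + 3) = -22 - 95*(8 + (1 + 3)**2 + 3*(1 + 3)) = -22 - 95*(8 + 4**2 + 3*4) = -22 - 95*(8 + 16 + 12) = -22 - 95*36 = -22 - 3420 = -3442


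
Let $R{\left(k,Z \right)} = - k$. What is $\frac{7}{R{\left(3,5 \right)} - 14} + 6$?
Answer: $\frac{95}{17} \approx 5.5882$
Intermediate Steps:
$\frac{7}{R{\left(3,5 \right)} - 14} + 6 = \frac{7}{\left(-1\right) 3 - 14} + 6 = \frac{7}{-3 - 14} + 6 = \frac{7}{-17} + 6 = 7 \left(- \frac{1}{17}\right) + 6 = - \frac{7}{17} + 6 = \frac{95}{17}$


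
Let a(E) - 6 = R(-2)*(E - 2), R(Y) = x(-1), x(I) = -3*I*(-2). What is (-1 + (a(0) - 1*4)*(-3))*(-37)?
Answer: 1591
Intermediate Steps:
x(I) = 6*I
R(Y) = -6 (R(Y) = 6*(-1) = -6)
a(E) = 18 - 6*E (a(E) = 6 - 6*(E - 2) = 6 - 6*(-2 + E) = 6 + (12 - 6*E) = 18 - 6*E)
(-1 + (a(0) - 1*4)*(-3))*(-37) = (-1 + ((18 - 6*0) - 1*4)*(-3))*(-37) = (-1 + ((18 + 0) - 4)*(-3))*(-37) = (-1 + (18 - 4)*(-3))*(-37) = (-1 + 14*(-3))*(-37) = (-1 - 42)*(-37) = -43*(-37) = 1591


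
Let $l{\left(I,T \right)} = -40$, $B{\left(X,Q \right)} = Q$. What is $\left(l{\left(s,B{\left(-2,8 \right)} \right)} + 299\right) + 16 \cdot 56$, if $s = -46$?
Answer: $1155$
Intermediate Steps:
$\left(l{\left(s,B{\left(-2,8 \right)} \right)} + 299\right) + 16 \cdot 56 = \left(-40 + 299\right) + 16 \cdot 56 = 259 + 896 = 1155$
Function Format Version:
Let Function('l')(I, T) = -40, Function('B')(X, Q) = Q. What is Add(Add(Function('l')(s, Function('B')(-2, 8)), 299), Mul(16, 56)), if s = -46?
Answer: 1155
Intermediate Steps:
Add(Add(Function('l')(s, Function('B')(-2, 8)), 299), Mul(16, 56)) = Add(Add(-40, 299), Mul(16, 56)) = Add(259, 896) = 1155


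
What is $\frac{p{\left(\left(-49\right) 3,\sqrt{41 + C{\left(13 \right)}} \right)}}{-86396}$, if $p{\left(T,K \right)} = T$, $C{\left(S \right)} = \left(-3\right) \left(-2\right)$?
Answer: $\frac{147}{86396} \approx 0.0017015$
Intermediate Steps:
$C{\left(S \right)} = 6$
$\frac{p{\left(\left(-49\right) 3,\sqrt{41 + C{\left(13 \right)}} \right)}}{-86396} = \frac{\left(-49\right) 3}{-86396} = \left(-147\right) \left(- \frac{1}{86396}\right) = \frac{147}{86396}$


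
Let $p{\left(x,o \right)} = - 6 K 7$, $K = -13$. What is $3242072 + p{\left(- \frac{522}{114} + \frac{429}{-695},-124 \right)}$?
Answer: $3242618$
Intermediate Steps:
$p{\left(x,o \right)} = 546$ ($p{\left(x,o \right)} = \left(-6\right) \left(-13\right) 7 = 78 \cdot 7 = 546$)
$3242072 + p{\left(- \frac{522}{114} + \frac{429}{-695},-124 \right)} = 3242072 + 546 = 3242618$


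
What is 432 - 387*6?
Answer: -1890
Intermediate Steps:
432 - 387*6 = 432 - 43*54 = 432 - 2322 = -1890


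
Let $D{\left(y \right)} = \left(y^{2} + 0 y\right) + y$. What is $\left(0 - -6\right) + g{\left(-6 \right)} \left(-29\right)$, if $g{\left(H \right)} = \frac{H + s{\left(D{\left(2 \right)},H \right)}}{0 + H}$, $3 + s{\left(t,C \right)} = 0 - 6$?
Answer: $- \frac{133}{2} \approx -66.5$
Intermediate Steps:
$D{\left(y \right)} = y + y^{2}$ ($D{\left(y \right)} = \left(y^{2} + 0\right) + y = y^{2} + y = y + y^{2}$)
$s{\left(t,C \right)} = -9$ ($s{\left(t,C \right)} = -3 + \left(0 - 6\right) = -3 - 6 = -9$)
$g{\left(H \right)} = \frac{-9 + H}{H}$ ($g{\left(H \right)} = \frac{H - 9}{0 + H} = \frac{-9 + H}{H}$)
$\left(0 - -6\right) + g{\left(-6 \right)} \left(-29\right) = \left(0 - -6\right) + \frac{-9 - 6}{-6} \left(-29\right) = \left(0 + 6\right) + \left(- \frac{1}{6}\right) \left(-15\right) \left(-29\right) = 6 + \frac{5}{2} \left(-29\right) = 6 - \frac{145}{2} = - \frac{133}{2}$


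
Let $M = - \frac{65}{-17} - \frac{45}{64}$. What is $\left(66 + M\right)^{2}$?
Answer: $\frac{5655491209}{1183744} \approx 4777.6$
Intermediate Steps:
$M = \frac{3395}{1088}$ ($M = \left(-65\right) \left(- \frac{1}{17}\right) - \frac{45}{64} = \frac{65}{17} - \frac{45}{64} = \frac{3395}{1088} \approx 3.1204$)
$\left(66 + M\right)^{2} = \left(66 + \frac{3395}{1088}\right)^{2} = \left(\frac{75203}{1088}\right)^{2} = \frac{5655491209}{1183744}$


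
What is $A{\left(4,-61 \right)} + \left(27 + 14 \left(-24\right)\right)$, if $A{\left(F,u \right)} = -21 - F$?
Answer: $-334$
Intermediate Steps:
$A{\left(4,-61 \right)} + \left(27 + 14 \left(-24\right)\right) = \left(-21 - 4\right) + \left(27 + 14 \left(-24\right)\right) = \left(-21 - 4\right) + \left(27 - 336\right) = -25 - 309 = -334$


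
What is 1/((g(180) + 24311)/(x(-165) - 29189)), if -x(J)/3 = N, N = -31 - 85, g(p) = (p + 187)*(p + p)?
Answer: -28841/156431 ≈ -0.18437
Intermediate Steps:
g(p) = 2*p*(187 + p) (g(p) = (187 + p)*(2*p) = 2*p*(187 + p))
N = -116
x(J) = 348 (x(J) = -3*(-116) = 348)
1/((g(180) + 24311)/(x(-165) - 29189)) = 1/((2*180*(187 + 180) + 24311)/(348 - 29189)) = 1/((2*180*367 + 24311)/(-28841)) = 1/((132120 + 24311)*(-1/28841)) = 1/(156431*(-1/28841)) = 1/(-156431/28841) = -28841/156431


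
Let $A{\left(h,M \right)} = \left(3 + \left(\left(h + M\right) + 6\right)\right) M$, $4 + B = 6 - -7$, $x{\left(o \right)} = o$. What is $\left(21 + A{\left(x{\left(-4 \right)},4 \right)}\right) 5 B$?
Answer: $2565$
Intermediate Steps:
$B = 9$ ($B = -4 + \left(6 - -7\right) = -4 + \left(6 + 7\right) = -4 + 13 = 9$)
$A{\left(h,M \right)} = M \left(9 + M + h\right)$ ($A{\left(h,M \right)} = \left(3 + \left(\left(M + h\right) + 6\right)\right) M = \left(3 + \left(6 + M + h\right)\right) M = \left(9 + M + h\right) M = M \left(9 + M + h\right)$)
$\left(21 + A{\left(x{\left(-4 \right)},4 \right)}\right) 5 B = \left(21 + 4 \left(9 + 4 - 4\right)\right) 5 \cdot 9 = \left(21 + 4 \cdot 9\right) 45 = \left(21 + 36\right) 45 = 57 \cdot 45 = 2565$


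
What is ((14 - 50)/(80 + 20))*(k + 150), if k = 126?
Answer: -2484/25 ≈ -99.360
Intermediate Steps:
((14 - 50)/(80 + 20))*(k + 150) = ((14 - 50)/(80 + 20))*(126 + 150) = -36/100*276 = -36*1/100*276 = -9/25*276 = -2484/25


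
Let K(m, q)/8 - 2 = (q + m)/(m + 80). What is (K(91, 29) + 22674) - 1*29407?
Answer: -382549/57 ≈ -6711.4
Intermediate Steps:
K(m, q) = 16 + 8*(m + q)/(80 + m) (K(m, q) = 16 + 8*((q + m)/(m + 80)) = 16 + 8*((m + q)/(80 + m)) = 16 + 8*(m + q)/(80 + m))
(K(91, 29) + 22674) - 1*29407 = (8*(160 + 29 + 3*91)/(80 + 91) + 22674) - 1*29407 = (8*(160 + 29 + 273)/171 + 22674) - 29407 = (8*(1/171)*462 + 22674) - 29407 = (1232/57 + 22674) - 29407 = 1293650/57 - 29407 = -382549/57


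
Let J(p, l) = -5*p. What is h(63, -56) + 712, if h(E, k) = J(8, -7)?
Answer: 672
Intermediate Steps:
h(E, k) = -40 (h(E, k) = -5*8 = -40)
h(63, -56) + 712 = -40 + 712 = 672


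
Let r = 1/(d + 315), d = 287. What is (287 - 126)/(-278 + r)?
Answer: -96922/167355 ≈ -0.57914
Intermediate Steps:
r = 1/602 (r = 1/(287 + 315) = 1/602 ≈ 0.0016611)
(287 - 126)/(-278 + r) = (287 - 126)/(-278 + 1/602) = 161/(-167355/602) = 161*(-602/167355) = -96922/167355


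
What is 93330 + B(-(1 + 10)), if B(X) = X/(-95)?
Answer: 8866361/95 ≈ 93330.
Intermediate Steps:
B(X) = -X/95 (B(X) = X*(-1/95) = -X/95)
93330 + B(-(1 + 10)) = 93330 - (-1)*(1 + 10)/95 = 93330 - (-1)*11/95 = 93330 - 1/95*(-11) = 93330 + 11/95 = 8866361/95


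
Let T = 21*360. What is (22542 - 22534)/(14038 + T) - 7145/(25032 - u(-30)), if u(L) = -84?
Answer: -77058391/271227684 ≈ -0.28411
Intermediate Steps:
T = 7560
(22542 - 22534)/(14038 + T) - 7145/(25032 - u(-30)) = (22542 - 22534)/(14038 + 7560) - 7145/(25032 - 1*(-84)) = 8/21598 - 7145/(25032 + 84) = 8*(1/21598) - 7145/25116 = 4/10799 - 7145*1/25116 = 4/10799 - 7145/25116 = -77058391/271227684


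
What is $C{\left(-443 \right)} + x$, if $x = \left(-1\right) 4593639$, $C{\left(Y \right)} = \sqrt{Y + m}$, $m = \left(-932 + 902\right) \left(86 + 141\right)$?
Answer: $-4593639 + i \sqrt{7253} \approx -4.5936 \cdot 10^{6} + 85.165 i$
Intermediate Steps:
$m = -6810$ ($m = \left(-30\right) 227 = -6810$)
$C{\left(Y \right)} = \sqrt{-6810 + Y}$ ($C{\left(Y \right)} = \sqrt{Y - 6810} = \sqrt{-6810 + Y}$)
$x = -4593639$
$C{\left(-443 \right)} + x = \sqrt{-6810 - 443} - 4593639 = \sqrt{-7253} - 4593639 = i \sqrt{7253} - 4593639 = -4593639 + i \sqrt{7253}$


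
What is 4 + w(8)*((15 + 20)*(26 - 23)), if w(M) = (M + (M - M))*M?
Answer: 6724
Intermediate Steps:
w(M) = M**2 (w(M) = (M + 0)*M = M*M = M**2)
4 + w(8)*((15 + 20)*(26 - 23)) = 4 + 8**2*((15 + 20)*(26 - 23)) = 4 + 64*(35*3) = 4 + 64*105 = 4 + 6720 = 6724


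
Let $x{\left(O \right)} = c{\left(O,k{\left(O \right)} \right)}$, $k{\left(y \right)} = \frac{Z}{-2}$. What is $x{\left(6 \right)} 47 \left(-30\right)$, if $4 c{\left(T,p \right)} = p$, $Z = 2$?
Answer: $\frac{705}{2} \approx 352.5$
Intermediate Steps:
$k{\left(y \right)} = -1$ ($k{\left(y \right)} = \frac{2}{-2} = 2 \left(- \frac{1}{2}\right) = -1$)
$c{\left(T,p \right)} = \frac{p}{4}$
$x{\left(O \right)} = - \frac{1}{4}$ ($x{\left(O \right)} = \frac{1}{4} \left(-1\right) = - \frac{1}{4}$)
$x{\left(6 \right)} 47 \left(-30\right) = \left(- \frac{1}{4}\right) 47 \left(-30\right) = \left(- \frac{47}{4}\right) \left(-30\right) = \frac{705}{2}$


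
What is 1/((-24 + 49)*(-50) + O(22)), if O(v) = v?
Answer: -1/1228 ≈ -0.00081433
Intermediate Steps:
1/((-24 + 49)*(-50) + O(22)) = 1/((-24 + 49)*(-50) + 22) = 1/(25*(-50) + 22) = 1/(-1250 + 22) = 1/(-1228) = -1/1228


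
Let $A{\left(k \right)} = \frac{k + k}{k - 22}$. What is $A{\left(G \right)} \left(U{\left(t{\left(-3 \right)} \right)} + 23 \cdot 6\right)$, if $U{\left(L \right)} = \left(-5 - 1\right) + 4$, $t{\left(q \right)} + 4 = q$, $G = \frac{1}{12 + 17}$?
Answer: $- \frac{272}{637} \approx -0.427$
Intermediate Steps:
$G = \frac{1}{29} \approx 0.034483$
$A{\left(k \right)} = \frac{2 k}{-22 + k}$
$t{\left(q \right)} = -4 + q$
$U{\left(L \right)} = -2$ ($U{\left(L \right)} = -6 + 4 = -2$)
$A{\left(G \right)} \left(U{\left(t{\left(-3 \right)} \right)} + 23 \cdot 6\right) = 2 \cdot \frac{1}{29} \frac{1}{-22 + \frac{1}{29}} \left(-2 + 23 \cdot 6\right) = 2 \cdot \frac{1}{29} \frac{1}{- \frac{637}{29}} \left(-2 + 138\right) = 2 \cdot \frac{1}{29} \left(- \frac{29}{637}\right) 136 = \left(- \frac{2}{637}\right) 136 = - \frac{272}{637}$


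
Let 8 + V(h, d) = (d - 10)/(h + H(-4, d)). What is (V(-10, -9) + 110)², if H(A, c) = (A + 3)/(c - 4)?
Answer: 179694025/16641 ≈ 10798.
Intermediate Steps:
H(A, c) = (3 + A)/(-4 + c)
V(h, d) = -8 + (-10 + d)/(h - 1/(-4 + d)) (V(h, d) = -8 + (d - 10)/(h + (3 - 4)/(-4 + d)) = -8 + (-10 + d)/(h - 1/(-4 + d)))
(V(-10, -9) + 110)² = ((8 - (-4 - 9)*(10 - 1*(-9) + 8*(-10)))/(-1 - 10*(-4 - 9)) + 110)² = ((8 - 1*(-13)*(10 + 9 - 80))/(-1 - 10*(-13)) + 110)² = ((8 - 1*(-13)*(-61))/(-1 + 130) + 110)² = ((8 - 793)/129 + 110)² = ((1/129)*(-785) + 110)² = (-785/129 + 110)² = (13405/129)² = 179694025/16641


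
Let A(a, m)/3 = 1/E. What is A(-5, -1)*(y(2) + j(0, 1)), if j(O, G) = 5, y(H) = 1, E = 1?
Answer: 18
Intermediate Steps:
A(a, m) = 3 (A(a, m) = 3/1 = 3*1 = 3)
A(-5, -1)*(y(2) + j(0, 1)) = 3*(1 + 5) = 3*6 = 18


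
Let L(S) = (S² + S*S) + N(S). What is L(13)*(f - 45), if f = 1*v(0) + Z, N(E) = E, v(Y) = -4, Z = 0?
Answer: -17199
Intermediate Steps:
L(S) = S + 2*S² (L(S) = (S² + S*S) + S = (S² + S²) + S = 2*S² + S = S + 2*S²)
f = -4 (f = 1*(-4) + 0 = -4 + 0 = -4)
L(13)*(f - 45) = (13*(1 + 2*13))*(-4 - 45) = (13*(1 + 26))*(-49) = (13*27)*(-49) = 351*(-49) = -17199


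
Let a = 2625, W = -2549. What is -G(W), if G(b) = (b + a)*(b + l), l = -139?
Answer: 204288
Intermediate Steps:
G(b) = (-139 + b)*(2625 + b) (G(b) = (b + 2625)*(b - 139) = (2625 + b)*(-139 + b) = (-139 + b)*(2625 + b))
-G(W) = -(-364875 + (-2549)**2 + 2486*(-2549)) = -(-364875 + 6497401 - 6336814) = -1*(-204288) = 204288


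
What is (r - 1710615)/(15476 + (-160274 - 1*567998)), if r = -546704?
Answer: 2257319/712796 ≈ 3.1669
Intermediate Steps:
(r - 1710615)/(15476 + (-160274 - 1*567998)) = (-546704 - 1710615)/(15476 + (-160274 - 1*567998)) = -2257319/(15476 + (-160274 - 567998)) = -2257319/(15476 - 728272) = -2257319/(-712796) = -2257319*(-1/712796) = 2257319/712796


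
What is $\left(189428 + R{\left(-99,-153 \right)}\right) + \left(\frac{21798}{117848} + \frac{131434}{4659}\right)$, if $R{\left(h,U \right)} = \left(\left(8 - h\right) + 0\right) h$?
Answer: $\frac{49102816418317}{274526916} \approx 1.7886 \cdot 10^{5}$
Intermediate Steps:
$R{\left(h,U \right)} = h \left(8 - h\right)$ ($R{\left(h,U \right)} = \left(8 - h\right) h = h \left(8 - h\right)$)
$\left(189428 + R{\left(-99,-153 \right)}\right) + \left(\frac{21798}{117848} + \frac{131434}{4659}\right) = \left(189428 - 99 \left(8 - -99\right)\right) + \left(\frac{21798}{117848} + \frac{131434}{4659}\right) = \left(189428 - 99 \left(8 + 99\right)\right) + \left(21798 \cdot \frac{1}{117848} + 131434 \cdot \frac{1}{4659}\right) = \left(189428 - 10593\right) + \left(\frac{10899}{58924} + \frac{131434}{4659}\right) = \left(189428 - 10593\right) + \frac{7795395457}{274526916} = 178835 + \frac{7795395457}{274526916} = \frac{49102816418317}{274526916}$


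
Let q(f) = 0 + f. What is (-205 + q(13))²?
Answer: 36864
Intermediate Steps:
q(f) = f
(-205 + q(13))² = (-205 + 13)² = (-192)² = 36864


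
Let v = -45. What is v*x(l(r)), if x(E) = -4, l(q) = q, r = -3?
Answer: 180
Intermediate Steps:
v*x(l(r)) = -45*(-4) = 180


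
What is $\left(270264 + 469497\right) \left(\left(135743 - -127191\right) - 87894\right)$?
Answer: $129487765440$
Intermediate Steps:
$\left(270264 + 469497\right) \left(\left(135743 - -127191\right) - 87894\right) = 739761 \left(\left(135743 + 127191\right) - 87894\right) = 739761 \left(262934 - 87894\right) = 739761 \cdot 175040 = 129487765440$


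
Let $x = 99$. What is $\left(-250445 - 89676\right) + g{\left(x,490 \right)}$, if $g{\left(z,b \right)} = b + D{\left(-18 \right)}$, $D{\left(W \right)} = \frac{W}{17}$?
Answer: $- \frac{5773745}{17} \approx -3.3963 \cdot 10^{5}$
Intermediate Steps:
$D{\left(W \right)} = \frac{W}{17}$ ($D{\left(W \right)} = W \frac{1}{17} = \frac{W}{17}$)
$g{\left(z,b \right)} = - \frac{18}{17} + b$ ($g{\left(z,b \right)} = b + \frac{1}{17} \left(-18\right) = b - \frac{18}{17} = - \frac{18}{17} + b$)
$\left(-250445 - 89676\right) + g{\left(x,490 \right)} = \left(-250445 - 89676\right) + \left(- \frac{18}{17} + 490\right) = -340121 + \frac{8312}{17} = - \frac{5773745}{17}$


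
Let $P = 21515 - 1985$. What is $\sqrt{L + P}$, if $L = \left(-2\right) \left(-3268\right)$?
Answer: $\sqrt{26066} \approx 161.45$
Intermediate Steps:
$L = 6536$
$P = 19530$
$\sqrt{L + P} = \sqrt{6536 + 19530} = \sqrt{26066}$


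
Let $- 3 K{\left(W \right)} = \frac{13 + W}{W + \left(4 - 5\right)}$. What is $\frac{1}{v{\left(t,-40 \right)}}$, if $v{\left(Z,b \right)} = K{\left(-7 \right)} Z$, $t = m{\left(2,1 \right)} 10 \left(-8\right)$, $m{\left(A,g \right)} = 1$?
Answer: $- \frac{1}{20} \approx -0.05$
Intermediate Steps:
$t = -80$ ($t = 1 \cdot 10 \left(-8\right) = 10 \left(-8\right) = -80$)
$K{\left(W \right)} = - \frac{13 + W}{3 \left(-1 + W\right)}$ ($K{\left(W \right)} = - \frac{\left(13 + W\right) \frac{1}{W + \left(4 - 5\right)}}{3} = - \frac{\left(13 + W\right) \frac{1}{W - 1}}{3} = - \frac{\left(13 + W\right) \frac{1}{-1 + W}}{3} = - \frac{\frac{1}{-1 + W} \left(13 + W\right)}{3} = - \frac{13 + W}{3 \left(-1 + W\right)}$)
$v{\left(Z,b \right)} = \frac{Z}{4}$ ($v{\left(Z,b \right)} = \frac{-13 - -7}{3 \left(-1 - 7\right)} Z = \frac{-13 + 7}{3 \left(-8\right)} Z = \frac{1}{3} \left(- \frac{1}{8}\right) \left(-6\right) Z = \frac{Z}{4}$)
$\frac{1}{v{\left(t,-40 \right)}} = \frac{1}{\frac{1}{4} \left(-80\right)} = \frac{1}{-20} = - \frac{1}{20}$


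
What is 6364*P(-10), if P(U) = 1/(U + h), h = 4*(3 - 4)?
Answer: -3182/7 ≈ -454.57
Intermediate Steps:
h = -4 (h = 4*(-1) = -4)
P(U) = 1/(-4 + U) (P(U) = 1/(U - 4) = 1/(-4 + U))
6364*P(-10) = 6364/(-4 - 10) = 6364/(-14) = 6364*(-1/14) = -3182/7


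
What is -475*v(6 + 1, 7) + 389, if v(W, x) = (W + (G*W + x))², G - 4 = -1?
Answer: -581486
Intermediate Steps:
G = 3 (G = 4 - 1 = 3)
v(W, x) = (x + 4*W)² (v(W, x) = (W + (3*W + x))² = (W + (x + 3*W))² = (x + 4*W)²)
-475*v(6 + 1, 7) + 389 = -475*(7 + 4*(6 + 1))² + 389 = -475*(7 + 4*7)² + 389 = -475*(7 + 28)² + 389 = -475*35² + 389 = -475*1225 + 389 = -581875 + 389 = -581486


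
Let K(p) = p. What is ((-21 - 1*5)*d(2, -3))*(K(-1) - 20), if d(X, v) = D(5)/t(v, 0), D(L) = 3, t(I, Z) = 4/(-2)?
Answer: -819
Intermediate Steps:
t(I, Z) = -2 (t(I, Z) = 4*(-½) = -2)
d(X, v) = -3/2 (d(X, v) = 3/(-2) = 3*(-½) = -3/2)
((-21 - 1*5)*d(2, -3))*(K(-1) - 20) = ((-21 - 1*5)*(-3/2))*(-1 - 20) = ((-21 - 5)*(-3/2))*(-21) = -26*(-3/2)*(-21) = 39*(-21) = -819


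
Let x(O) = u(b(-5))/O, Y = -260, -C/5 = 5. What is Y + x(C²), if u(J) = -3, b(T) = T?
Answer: -162503/625 ≈ -260.00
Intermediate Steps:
C = -25 (C = -5*5 = -25)
x(O) = -3/O
Y + x(C²) = -260 - 3/((-25)²) = -260 - 3/625 = -162503/625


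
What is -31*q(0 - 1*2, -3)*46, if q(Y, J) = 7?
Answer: -9982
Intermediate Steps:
-31*q(0 - 1*2, -3)*46 = -31*7*46 = -217*46 = -9982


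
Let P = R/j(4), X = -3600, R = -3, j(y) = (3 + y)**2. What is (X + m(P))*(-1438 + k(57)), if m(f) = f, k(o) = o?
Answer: 243612543/49 ≈ 4.9717e+6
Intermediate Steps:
P = -3/49 (P = -3/(3 + 4)**2 = -3/(7**2) = -3/49 ≈ -0.061224)
(X + m(P))*(-1438 + k(57)) = (-3600 - 3/49)*(-1438 + 57) = -176403/49*(-1381) = 243612543/49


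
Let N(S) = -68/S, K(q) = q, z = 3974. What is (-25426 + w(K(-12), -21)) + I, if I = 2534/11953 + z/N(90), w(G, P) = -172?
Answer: -6270273615/203201 ≈ -30858.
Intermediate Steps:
I = -1068734417/203201 (I = 2534/11953 + 3974/((-68/90)) = 2534*(1/11953) + 3974/((-68*1/90)) = 2534/11953 + 3974/(-34/45) = 2534/11953 + 3974*(-45/34) = 2534/11953 - 89415/17 = -1068734417/203201 ≈ -5259.5)
(-25426 + w(K(-12), -21)) + I = (-25426 - 172) - 1068734417/203201 = -25598 - 1068734417/203201 = -6270273615/203201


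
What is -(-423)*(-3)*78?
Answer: -98982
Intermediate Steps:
-(-423)*(-3)*78 = -47*27*78 = -1269*78 = -98982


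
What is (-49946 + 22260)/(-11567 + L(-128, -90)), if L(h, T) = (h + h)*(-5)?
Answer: 218/81 ≈ 2.6914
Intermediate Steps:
L(h, T) = -10*h (L(h, T) = (2*h)*(-5) = -10*h)
(-49946 + 22260)/(-11567 + L(-128, -90)) = (-49946 + 22260)/(-11567 - 10*(-128)) = -27686/(-11567 + 1280) = -27686/(-10287) = -27686*(-1/10287) = 218/81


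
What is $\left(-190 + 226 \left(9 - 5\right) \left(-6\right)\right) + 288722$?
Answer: $283108$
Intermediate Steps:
$\left(-190 + 226 \left(9 - 5\right) \left(-6\right)\right) + 288722 = \left(-190 + 226 \cdot 4 \left(-6\right)\right) + 288722 = \left(-190 + 226 \left(-24\right)\right) + 288722 = \left(-190 - 5424\right) + 288722 = -5614 + 288722 = 283108$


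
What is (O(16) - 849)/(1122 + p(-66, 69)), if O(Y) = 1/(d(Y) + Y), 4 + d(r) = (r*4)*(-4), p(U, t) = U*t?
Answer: 207157/837408 ≈ 0.24738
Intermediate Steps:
d(r) = -4 - 16*r (d(r) = -4 + (r*4)*(-4) = -4 + (4*r)*(-4) = -4 - 16*r)
O(Y) = 1/(-4 - 15*Y) (O(Y) = 1/((-4 - 16*Y) + Y) = 1/(-4 - 15*Y))
(O(16) - 849)/(1122 + p(-66, 69)) = (-1/(4 + 15*16) - 849)/(1122 - 66*69) = (-1/(4 + 240) - 849)/(1122 - 4554) = (-1/244 - 849)/(-3432) = (-1*1/244 - 849)*(-1/3432) = (-1/244 - 849)*(-1/3432) = -207157/244*(-1/3432) = 207157/837408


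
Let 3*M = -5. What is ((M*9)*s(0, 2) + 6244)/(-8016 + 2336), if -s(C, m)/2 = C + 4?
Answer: -1591/1420 ≈ -1.1204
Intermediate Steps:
M = -5/3 (M = (1/3)*(-5) = -5/3 ≈ -1.6667)
s(C, m) = -8 - 2*C (s(C, m) = -2*(C + 4) = -2*(4 + C) = -8 - 2*C)
((M*9)*s(0, 2) + 6244)/(-8016 + 2336) = ((-5/3*9)*(-8 - 2*0) + 6244)/(-8016 + 2336) = (-15*(-8 + 0) + 6244)/(-5680) = (-15*(-8) + 6244)*(-1/5680) = (120 + 6244)*(-1/5680) = 6364*(-1/5680) = -1591/1420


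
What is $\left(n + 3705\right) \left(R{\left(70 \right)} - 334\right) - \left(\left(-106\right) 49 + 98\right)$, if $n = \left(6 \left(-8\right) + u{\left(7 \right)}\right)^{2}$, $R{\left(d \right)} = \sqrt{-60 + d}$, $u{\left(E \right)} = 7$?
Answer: $-1793828 + 5386 \sqrt{10} \approx -1.7768 \cdot 10^{6}$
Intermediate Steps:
$n = 1681$ ($n = \left(6 \left(-8\right) + 7\right)^{2} = \left(-48 + 7\right)^{2} = \left(-41\right)^{2} = 1681$)
$\left(n + 3705\right) \left(R{\left(70 \right)} - 334\right) - \left(\left(-106\right) 49 + 98\right) = \left(1681 + 3705\right) \left(\sqrt{-60 + 70} - 334\right) - \left(\left(-106\right) 49 + 98\right) = 5386 \left(\sqrt{10} - 334\right) - \left(-5194 + 98\right) = 5386 \left(-334 + \sqrt{10}\right) - -5096 = \left(-1798924 + 5386 \sqrt{10}\right) + 5096 = -1793828 + 5386 \sqrt{10}$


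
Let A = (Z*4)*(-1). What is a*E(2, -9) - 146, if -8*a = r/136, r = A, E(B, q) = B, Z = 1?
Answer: -19855/136 ≈ -145.99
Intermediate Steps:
A = -4 (A = (1*4)*(-1) = 4*(-1) = -4)
r = -4
a = 1/272 (a = -(-1)/(2*136) = -1/8*(-1/34) = 1/272 ≈ 0.0036765)
a*E(2, -9) - 146 = (1/272)*2 - 146 = 1/136 - 146 = -19855/136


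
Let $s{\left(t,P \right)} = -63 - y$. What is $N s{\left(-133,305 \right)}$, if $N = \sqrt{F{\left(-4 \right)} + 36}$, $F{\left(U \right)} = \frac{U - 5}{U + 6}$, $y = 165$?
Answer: $- 342 \sqrt{14} \approx -1279.6$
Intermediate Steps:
$s{\left(t,P \right)} = -228$ ($s{\left(t,P \right)} = -63 - 165 = -228$)
$F{\left(U \right)} = \frac{-5 + U}{6 + U}$
$N = \frac{3 \sqrt{14}}{2}$ ($N = \sqrt{\frac{-5 - 4}{6 - 4} + 36} = \sqrt{\frac{1}{2} \left(-9\right) + 36} = \sqrt{- \frac{9}{2} + 36} = \sqrt{\frac{63}{2}} = \frac{3 \sqrt{14}}{2} \approx 5.6125$)
$N s{\left(-133,305 \right)} = \frac{3 \sqrt{14}}{2} \left(-228\right) = - 342 \sqrt{14}$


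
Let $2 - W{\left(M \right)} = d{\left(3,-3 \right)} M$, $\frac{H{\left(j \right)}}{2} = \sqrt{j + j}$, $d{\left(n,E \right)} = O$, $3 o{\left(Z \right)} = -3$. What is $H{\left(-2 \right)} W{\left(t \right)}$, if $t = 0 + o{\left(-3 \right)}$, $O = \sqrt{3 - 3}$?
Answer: $8 i \approx 8.0 i$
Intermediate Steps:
$O = 0$ ($O = \sqrt{0} = 0$)
$o{\left(Z \right)} = -1$ ($o{\left(Z \right)} = \frac{1}{3} \left(-3\right) = -1$)
$d{\left(n,E \right)} = 0$
$t = -1$ ($t = 0 - 1 = -1$)
$H{\left(j \right)} = 2 \sqrt{2} \sqrt{j}$ ($H{\left(j \right)} = 2 \sqrt{j + j} = 2 \sqrt{2 j} = 2 \sqrt{2} \sqrt{j}$)
$W{\left(M \right)} = 2$ ($W{\left(M \right)} = 2 - 0 M = 2 - 0 = 2 + 0 = 2$)
$H{\left(-2 \right)} W{\left(t \right)} = 2 \sqrt{2} \sqrt{-2} \cdot 2 = 2 \sqrt{2} i \sqrt{2} \cdot 2 = 4 i 2 = 8 i$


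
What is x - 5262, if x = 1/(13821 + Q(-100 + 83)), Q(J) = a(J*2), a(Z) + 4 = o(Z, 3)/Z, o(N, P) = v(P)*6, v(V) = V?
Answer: -1235938543/234880 ≈ -5262.0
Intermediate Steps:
o(N, P) = 6*P (o(N, P) = P*6 = 6*P)
a(Z) = -4 + 18/Z (a(Z) = -4 + (6*3)/Z = -4 + 18/Z)
Q(J) = -4 + 9/J (Q(J) = -4 + 18/((J*2)) = -4 + 18/((2*J)) = -4 + 18*(1/(2*J)) = -4 + 9/J)
x = 17/234880 (x = 1/(13821 + (-4 + 9/(-100 + 83))) = 1/(13821 + (-4 + 9/(-17))) = 1/(13821 + (-4 + 9*(-1/17))) = 1/(13821 + (-4 - 9/17)) = 1/(13821 - 77/17) = 1/(234880/17) = 17/234880 ≈ 7.2377e-5)
x - 5262 = 17/234880 - 5262 = -1235938543/234880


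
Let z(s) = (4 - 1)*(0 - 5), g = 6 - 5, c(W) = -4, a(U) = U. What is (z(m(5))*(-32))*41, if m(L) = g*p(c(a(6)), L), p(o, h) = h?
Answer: 19680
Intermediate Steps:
g = 1
m(L) = L (m(L) = 1*L = L)
z(s) = -15 (z(s) = 3*(-5) = -15)
(z(m(5))*(-32))*41 = -15*(-32)*41 = 480*41 = 19680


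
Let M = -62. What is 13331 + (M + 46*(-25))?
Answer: 12119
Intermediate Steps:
13331 + (M + 46*(-25)) = 13331 + (-62 + 46*(-25)) = 13331 + (-62 - 1150) = 13331 - 1212 = 12119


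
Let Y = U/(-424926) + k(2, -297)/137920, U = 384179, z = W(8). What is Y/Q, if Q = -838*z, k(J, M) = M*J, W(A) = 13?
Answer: 13309593431/159612879741120 ≈ 8.3387e-5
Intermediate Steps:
z = 13
k(J, M) = J*M
Y = -13309593431/14651448480 (Y = 384179/(-424926) + (2*(-297))/137920 = 384179*(-1/424926) - 594*1/137920 = -384179/424926 - 297/68960 = -13309593431/14651448480 ≈ -0.90841)
Q = -10894 (Q = -838*13 = -10894)
Y/Q = -13309593431/14651448480/(-10894) = -13309593431/14651448480*(-1/10894) = 13309593431/159612879741120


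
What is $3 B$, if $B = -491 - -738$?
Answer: $741$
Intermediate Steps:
$B = 247$ ($B = -491 + 738 = 247$)
$3 B = 3 \cdot 247 = 741$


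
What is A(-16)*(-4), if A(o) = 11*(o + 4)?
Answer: 528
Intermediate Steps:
A(o) = 44 + 11*o (A(o) = 11*(4 + o) = 44 + 11*o)
A(-16)*(-4) = (44 + 11*(-16))*(-4) = (44 - 176)*(-4) = -132*(-4) = 528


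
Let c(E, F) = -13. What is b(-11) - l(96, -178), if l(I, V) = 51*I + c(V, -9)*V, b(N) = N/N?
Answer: -7209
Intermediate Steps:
b(N) = 1
l(I, V) = -13*V + 51*I (l(I, V) = 51*I - 13*V = -13*V + 51*I)
b(-11) - l(96, -178) = 1 - (-13*(-178) + 51*96) = 1 - (2314 + 4896) = 1 - 1*7210 = 1 - 7210 = -7209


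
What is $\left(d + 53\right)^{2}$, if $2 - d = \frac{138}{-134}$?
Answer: $\frac{14092516}{4489} \approx 3139.3$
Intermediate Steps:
$d = \frac{203}{67}$ ($d = 2 - \frac{138}{-134} = 2 - 138 \left(- \frac{1}{134}\right) = 2 - - \frac{69}{67} = 2 + \frac{69}{67} = \frac{203}{67} \approx 3.0299$)
$\left(d + 53\right)^{2} = \left(\frac{203}{67} + 53\right)^{2} = \left(\frac{3754}{67}\right)^{2} = \frac{14092516}{4489}$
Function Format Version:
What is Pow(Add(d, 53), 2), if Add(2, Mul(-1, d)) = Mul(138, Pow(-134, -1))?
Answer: Rational(14092516, 4489) ≈ 3139.3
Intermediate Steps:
d = Rational(203, 67) (d = Add(2, Mul(-1, Mul(138, Pow(-134, -1)))) = Add(2, Mul(-1, Mul(138, Rational(-1, 134)))) = Add(2, Mul(-1, Rational(-69, 67))) = Add(2, Rational(69, 67)) = Rational(203, 67) ≈ 3.0299)
Pow(Add(d, 53), 2) = Pow(Add(Rational(203, 67), 53), 2) = Pow(Rational(3754, 67), 2) = Rational(14092516, 4489)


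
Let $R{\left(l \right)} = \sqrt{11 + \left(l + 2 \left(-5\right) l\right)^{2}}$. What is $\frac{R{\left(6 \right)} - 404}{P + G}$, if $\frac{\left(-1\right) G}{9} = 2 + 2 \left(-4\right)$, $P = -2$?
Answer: $- \frac{101}{13} + \frac{\sqrt{2927}}{52} \approx -6.7288$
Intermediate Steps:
$R{\left(l \right)} = \sqrt{11 + 81 l^{2}}$ ($R{\left(l \right)} = \sqrt{11 + \left(l - 10 l\right)^{2}} = \sqrt{11 + \left(- 9 l\right)^{2}} = \sqrt{11 + 81 l^{2}}$)
$G = 54$ ($G = - 9 \left(2 + 2 \left(-4\right)\right) = - 9 \left(2 - 8\right) = \left(-9\right) \left(-6\right) = 54$)
$\frac{R{\left(6 \right)} - 404}{P + G} = \frac{\sqrt{11 + 81 \cdot 6^{2}} - 404}{-2 + 54} = \frac{\sqrt{11 + 81 \cdot 36} - 404}{52} = \left(\sqrt{11 + 2916} - 404\right) \frac{1}{52} = \left(\sqrt{2927} - 404\right) \frac{1}{52} = \left(-404 + \sqrt{2927}\right) \frac{1}{52} = - \frac{101}{13} + \frac{\sqrt{2927}}{52}$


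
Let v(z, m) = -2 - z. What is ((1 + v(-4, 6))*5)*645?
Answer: 9675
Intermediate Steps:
((1 + v(-4, 6))*5)*645 = ((1 + (-2 - 1*(-4)))*5)*645 = ((1 + (-2 + 4))*5)*645 = ((1 + 2)*5)*645 = (3*5)*645 = 15*645 = 9675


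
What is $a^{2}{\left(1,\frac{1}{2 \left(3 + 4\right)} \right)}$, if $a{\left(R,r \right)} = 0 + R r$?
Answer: $\frac{1}{196} \approx 0.005102$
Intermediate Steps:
$a{\left(R,r \right)} = R r$
$a^{2}{\left(1,\frac{1}{2 \left(3 + 4\right)} \right)} = \left(1 \frac{1}{2 \left(3 + 4\right)}\right)^{2} = \left(1 \frac{1}{2 \cdot 7}\right)^{2} = \left(1 \cdot \frac{1}{14}\right)^{2} = \left(\frac{1}{14}\right)^{2} = \frac{1}{196}$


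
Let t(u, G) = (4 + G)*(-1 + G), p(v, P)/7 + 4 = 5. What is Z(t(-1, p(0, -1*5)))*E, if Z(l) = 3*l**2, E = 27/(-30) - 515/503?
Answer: -63229518/2515 ≈ -25141.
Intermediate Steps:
p(v, P) = 7 (p(v, P) = -28 + 7*5 = -28 + 35 = 7)
t(u, G) = (-1 + G)*(4 + G)
E = -9677/5030 (E = 27*(-1/30) - 515*1/503 = -9/10 - 515/503 = -9677/5030 ≈ -1.9239)
Z(t(-1, p(0, -1*5)))*E = (3*(-4 + 7**2 + 3*7)**2)*(-9677/5030) = (3*(-4 + 49 + 21)**2)*(-9677/5030) = (3*66**2)*(-9677/5030) = (3*4356)*(-9677/5030) = 13068*(-9677/5030) = -63229518/2515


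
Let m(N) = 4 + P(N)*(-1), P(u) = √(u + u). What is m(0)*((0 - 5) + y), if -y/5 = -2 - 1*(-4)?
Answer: -60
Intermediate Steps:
y = -10 (y = -5*(-2 - 1*(-4)) = -5*(-2 + 4) = -5*2 = -10)
P(u) = √2*√u (P(u) = √(2*u) = √2*√u)
m(N) = 4 - √2*√N (m(N) = 4 + (√2*√N)*(-1) = 4 - √2*√N)
m(0)*((0 - 5) + y) = (4 - √2*√0)*((0 - 5) - 10) = (4 - 1*√2*0)*(-5 - 10) = (4 + 0)*(-15) = 4*(-15) = -60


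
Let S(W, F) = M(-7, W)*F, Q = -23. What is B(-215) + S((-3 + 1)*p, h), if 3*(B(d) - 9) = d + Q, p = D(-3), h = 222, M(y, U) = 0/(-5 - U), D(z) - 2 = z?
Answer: -211/3 ≈ -70.333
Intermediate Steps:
D(z) = 2 + z
M(y, U) = 0
p = -1 (p = 2 - 3 = -1)
B(d) = 4/3 + d/3 (B(d) = 9 + (d - 23)/3 = 9 + (-23 + d)/3 = 9 + (-23/3 + d/3) = 4/3 + d/3)
S(W, F) = 0 (S(W, F) = 0*F = 0)
B(-215) + S((-3 + 1)*p, h) = (4/3 + (1/3)*(-215)) + 0 = (4/3 - 215/3) + 0 = -211/3 + 0 = -211/3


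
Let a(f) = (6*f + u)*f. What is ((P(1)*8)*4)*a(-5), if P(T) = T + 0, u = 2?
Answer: 4480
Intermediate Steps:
P(T) = T
a(f) = f*(2 + 6*f) (a(f) = (6*f + 2)*f = (2 + 6*f)*f = f*(2 + 6*f))
((P(1)*8)*4)*a(-5) = ((1*8)*4)*(2*(-5)*(1 + 3*(-5))) = (8*4)*(2*(-5)*(1 - 15)) = 32*(2*(-5)*(-14)) = 32*140 = 4480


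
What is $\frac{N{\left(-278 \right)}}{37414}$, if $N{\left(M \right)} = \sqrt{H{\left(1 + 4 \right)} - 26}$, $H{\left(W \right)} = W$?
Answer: $\frac{i \sqrt{21}}{37414} \approx 0.00012248 i$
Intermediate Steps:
$N{\left(M \right)} = i \sqrt{21}$ ($N{\left(M \right)} = \sqrt{\left(1 + 4\right) - 26} = \sqrt{5 - 26} = \sqrt{-21} = i \sqrt{21}$)
$\frac{N{\left(-278 \right)}}{37414} = \frac{i \sqrt{21}}{37414}$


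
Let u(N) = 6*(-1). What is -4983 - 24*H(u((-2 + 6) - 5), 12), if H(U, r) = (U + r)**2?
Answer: -5847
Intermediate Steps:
u(N) = -6
-4983 - 24*H(u((-2 + 6) - 5), 12) = -4983 - 24*(-6 + 12)**2 = -4983 - 24*6**2 = -4983 - 24*36 = -4983 - 1*864 = -4983 - 864 = -5847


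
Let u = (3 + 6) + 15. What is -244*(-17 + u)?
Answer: -1708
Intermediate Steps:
u = 24 (u = 9 + 15 = 24)
-244*(-17 + u) = -244*(-17 + 24) = -244*7 = -1708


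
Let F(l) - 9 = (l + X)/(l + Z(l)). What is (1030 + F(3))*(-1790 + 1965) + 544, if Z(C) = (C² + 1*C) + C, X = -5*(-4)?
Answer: 3286667/18 ≈ 1.8259e+5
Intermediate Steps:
X = 20
Z(C) = C² + 2*C (Z(C) = (C² + C) + C = (C + C²) + C = C² + 2*C)
F(l) = 9 + (20 + l)/(l + l*(2 + l)) (F(l) = 9 + (l + 20)/(l + l*(2 + l)) = 9 + (20 + l)/(l + l*(2 + l)))
(1030 + F(3))*(-1790 + 1965) + 544 = (1030 + (20 + 9*3² + 28*3)/(3*(3 + 3)))*(-1790 + 1965) + 544 = (1030 + (⅓)*(20 + 9*9 + 84)/6)*175 + 544 = (1030 + (⅓)*(⅙)*(20 + 81 + 84))*175 + 544 = (1030 + (⅓)*(⅙)*185)*175 + 544 = (1030 + 185/18)*175 + 544 = (18725/18)*175 + 544 = 3276875/18 + 544 = 3286667/18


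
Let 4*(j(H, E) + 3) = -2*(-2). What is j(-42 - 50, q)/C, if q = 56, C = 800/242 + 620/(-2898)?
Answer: -175329/271045 ≈ -0.64686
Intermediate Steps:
C = 542090/175329 (C = 800*(1/242) + 620*(-1/2898) = 400/121 - 310/1449 = 542090/175329 ≈ 3.0918)
j(H, E) = -2 (j(H, E) = -3 + (-2*(-2))/4 = -3 + (¼)*4 = -3 + 1 = -2)
j(-42 - 50, q)/C = -2/542090/175329 = -2*175329/542090 = -175329/271045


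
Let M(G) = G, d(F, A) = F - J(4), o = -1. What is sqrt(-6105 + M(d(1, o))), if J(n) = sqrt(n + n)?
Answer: sqrt(-6104 - 2*sqrt(2)) ≈ 78.146*I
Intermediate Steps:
J(n) = sqrt(2)*sqrt(n) (J(n) = sqrt(2*n) = sqrt(2)*sqrt(n))
d(F, A) = F - 2*sqrt(2) (d(F, A) = F - sqrt(2)*sqrt(4) = F - sqrt(2)*2 = F - 2*sqrt(2))
sqrt(-6105 + M(d(1, o))) = sqrt(-6105 + (1 - 2*sqrt(2))) = sqrt(-6104 - 2*sqrt(2))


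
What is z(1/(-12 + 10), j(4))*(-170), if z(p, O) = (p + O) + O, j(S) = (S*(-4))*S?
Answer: 21845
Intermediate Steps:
j(S) = -4*S² (j(S) = (-4*S)*S = -4*S²)
z(p, O) = p + 2*O (z(p, O) = (O + p) + O = p + 2*O)
z(1/(-12 + 10), j(4))*(-170) = (1/(-12 + 10) + 2*(-4*4²))*(-170) = (1/(-2) + 2*(-4*16))*(-170) = (-½ + 2*(-64))*(-170) = (-½ - 128)*(-170) = -257/2*(-170) = 21845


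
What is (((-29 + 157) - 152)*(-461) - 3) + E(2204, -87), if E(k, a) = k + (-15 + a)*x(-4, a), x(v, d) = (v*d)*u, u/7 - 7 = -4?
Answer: -732151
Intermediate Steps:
u = 21 (u = 49 + 7*(-4) = 49 - 28 = 21)
x(v, d) = 21*d*v (x(v, d) = (v*d)*21 = (d*v)*21 = 21*d*v)
E(k, a) = k - 84*a*(-15 + a) (E(k, a) = k + (-15 + a)*(21*a*(-4)) = k + (-15 + a)*(-84*a) = k - 84*a*(-15 + a))
(((-29 + 157) - 152)*(-461) - 3) + E(2204, -87) = (((-29 + 157) - 152)*(-461) - 3) + (2204 - 84*(-87)² + 1260*(-87)) = ((128 - 152)*(-461) - 3) + (2204 - 84*7569 - 109620) = (-24*(-461) - 3) + (2204 - 635796 - 109620) = (11064 - 3) - 743212 = 11061 - 743212 = -732151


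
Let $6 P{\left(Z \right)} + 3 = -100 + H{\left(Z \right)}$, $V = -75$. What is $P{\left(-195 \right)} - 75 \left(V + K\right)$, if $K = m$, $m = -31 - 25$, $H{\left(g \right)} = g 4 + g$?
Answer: $\frac{28936}{3} \approx 9645.3$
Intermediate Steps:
$H{\left(g \right)} = 5 g$ ($H{\left(g \right)} = 4 g + g = 5 g$)
$m = -56$
$P{\left(Z \right)} = - \frac{103}{6} + \frac{5 Z}{6}$ ($P{\left(Z \right)} = - \frac{1}{2} + \frac{-100 + 5 Z}{6} = - \frac{1}{2} + \left(- \frac{50}{3} + \frac{5 Z}{6}\right) = - \frac{103}{6} + \frac{5 Z}{6}$)
$K = -56$
$P{\left(-195 \right)} - 75 \left(V + K\right) = \left(- \frac{103}{6} + \frac{5}{6} \left(-195\right)\right) - 75 \left(-75 - 56\right) = \left(- \frac{103}{6} - \frac{325}{2}\right) - 75 \left(-131\right) = - \frac{539}{3} - -9825 = - \frac{539}{3} + 9825 = \frac{28936}{3}$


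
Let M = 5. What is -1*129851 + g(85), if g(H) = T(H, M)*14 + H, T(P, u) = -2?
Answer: -129794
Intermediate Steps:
g(H) = -28 + H (g(H) = -2*14 + H = -28 + H)
-1*129851 + g(85) = -1*129851 + (-28 + 85) = -129851 + 57 = -129794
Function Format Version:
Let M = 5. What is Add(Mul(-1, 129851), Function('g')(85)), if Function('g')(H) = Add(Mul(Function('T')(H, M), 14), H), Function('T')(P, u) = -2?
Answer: -129794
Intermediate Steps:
Function('g')(H) = Add(-28, H) (Function('g')(H) = Add(Mul(-2, 14), H) = Add(-28, H))
Add(Mul(-1, 129851), Function('g')(85)) = Add(Mul(-1, 129851), Add(-28, 85)) = Add(-129851, 57) = -129794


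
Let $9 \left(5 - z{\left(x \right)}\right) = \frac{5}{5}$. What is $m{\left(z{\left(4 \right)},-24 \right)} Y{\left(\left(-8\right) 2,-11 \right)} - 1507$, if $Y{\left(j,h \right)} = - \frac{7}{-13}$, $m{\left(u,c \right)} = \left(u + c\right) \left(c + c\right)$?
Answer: $- \frac{39509}{39} \approx -1013.1$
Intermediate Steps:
$z{\left(x \right)} = \frac{44}{9}$ ($z{\left(x \right)} = 5 - \frac{5 \cdot \frac{1}{5}}{9} = 5 - \frac{1}{9} = \frac{44}{9}$)
$m{\left(u,c \right)} = 2 c \left(c + u\right)$ ($m{\left(u,c \right)} = \left(c + u\right) 2 c = 2 c \left(c + u\right)$)
$Y{\left(j,h \right)} = \frac{7}{13}$ ($Y{\left(j,h \right)} = \left(-7\right) \left(- \frac{1}{13}\right) = \frac{7}{13}$)
$m{\left(z{\left(4 \right)},-24 \right)} Y{\left(\left(-8\right) 2,-11 \right)} - 1507 = 2 \left(-24\right) \left(-24 + \frac{44}{9}\right) \frac{7}{13} - 1507 = 2 \left(-24\right) \left(- \frac{172}{9}\right) \frac{7}{13} - 1507 = \frac{2752}{3} \cdot \frac{7}{13} - 1507 = \frac{19264}{39} - 1507 = - \frac{39509}{39}$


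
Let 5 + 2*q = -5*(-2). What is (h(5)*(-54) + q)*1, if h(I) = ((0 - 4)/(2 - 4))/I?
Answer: -191/10 ≈ -19.100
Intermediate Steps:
h(I) = 2/I (h(I) = (-4/(-2))/I = (-4*(-½))/I = 2/I)
q = 5/2 (q = -5/2 + (-5*(-2))/2 = -5/2 + (½)*10 = -5/2 + 5 = 5/2 ≈ 2.5000)
(h(5)*(-54) + q)*1 = ((2/5)*(-54) + 5/2)*1 = ((2*(⅕))*(-54) + 5/2)*1 = ((⅖)*(-54) + 5/2)*1 = (-108/5 + 5/2)*1 = -191/10*1 = -191/10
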